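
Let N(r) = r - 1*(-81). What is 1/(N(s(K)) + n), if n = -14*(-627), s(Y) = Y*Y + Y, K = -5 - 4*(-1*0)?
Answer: 1/8879 ≈ 0.00011263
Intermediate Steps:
K = -5 (K = -5 - 0 = -5 - 4*0 = -5 + 0 = -5)
s(Y) = Y + Y² (s(Y) = Y² + Y = Y + Y²)
N(r) = 81 + r (N(r) = r + 81 = 81 + r)
n = 8778
1/(N(s(K)) + n) = 1/((81 - 5*(1 - 5)) + 8778) = 1/((81 - 5*(-4)) + 8778) = 1/((81 + 20) + 8778) = 1/(101 + 8778) = 1/8879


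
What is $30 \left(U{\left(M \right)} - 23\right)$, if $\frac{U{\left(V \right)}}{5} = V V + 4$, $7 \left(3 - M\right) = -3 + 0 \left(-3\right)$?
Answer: $\frac{81990}{49} \approx 1673.3$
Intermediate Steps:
$M = \frac{24}{7}$ ($M = 3 - \frac{-3 + 0 \left(-3\right)}{7} = 3 - \frac{-3 + 0}{7} = 3 - - \frac{3}{7} = 3 + \frac{3}{7} = \frac{24}{7} \approx 3.4286$)
$U{\left(V \right)} = 20 + 5 V^{2}$ ($U{\left(V \right)} = 5 \left(V V + 4\right) = 5 \left(V^{2} + 4\right) = 5 \left(4 + V^{2}\right) = 20 + 5 V^{2}$)
$30 \left(U{\left(M \right)} - 23\right) = 30 \left(\left(20 + 5 \left(\frac{24}{7}\right)^{2}\right) - 23\right) = 30 \left(\left(20 + 5 \cdot \frac{576}{49}\right) - 23\right) = 30 \left(\left(20 + \frac{2880}{49}\right) - 23\right) = 30 \left(\frac{3860}{49} - 23\right) = 30 \cdot \frac{2733}{49} = \frac{81990}{49}$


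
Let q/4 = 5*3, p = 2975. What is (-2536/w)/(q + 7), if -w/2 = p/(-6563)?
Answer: -8321884/199325 ≈ -41.750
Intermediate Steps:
q = 60 (q = 4*(5*3) = 4*15 = 60)
w = 5950/6563 (w = -5950/(-6563) = -5950*(-1)/6563 = -2*(-2975/6563) = 5950/6563 ≈ 0.90660)
(-2536/w)/(q + 7) = (-2536/5950/6563)/(60 + 7) = (-2536*6563/5950)/67 = (1/67)*(-8321884/2975) = -8321884/199325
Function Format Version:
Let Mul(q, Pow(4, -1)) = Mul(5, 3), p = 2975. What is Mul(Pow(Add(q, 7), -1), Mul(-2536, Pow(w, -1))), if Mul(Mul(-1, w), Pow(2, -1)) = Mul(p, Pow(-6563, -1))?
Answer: Rational(-8321884, 199325) ≈ -41.750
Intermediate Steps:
q = 60 (q = Mul(4, Mul(5, 3)) = Mul(4, 15) = 60)
w = Rational(5950, 6563) (w = Mul(-2, Mul(2975, Pow(-6563, -1))) = Mul(-2, Mul(2975, Rational(-1, 6563))) = Mul(-2, Rational(-2975, 6563)) = Rational(5950, 6563) ≈ 0.90660)
Mul(Pow(Add(q, 7), -1), Mul(-2536, Pow(w, -1))) = Mul(Pow(Add(60, 7), -1), Mul(-2536, Pow(Rational(5950, 6563), -1))) = Mul(Pow(67, -1), Mul(-2536, Rational(6563, 5950))) = Mul(Rational(1, 67), Rational(-8321884, 2975)) = Rational(-8321884, 199325)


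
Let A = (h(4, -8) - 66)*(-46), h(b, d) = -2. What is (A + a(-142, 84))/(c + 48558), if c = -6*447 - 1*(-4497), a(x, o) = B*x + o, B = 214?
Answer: -27176/50373 ≈ -0.53950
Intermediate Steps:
a(x, o) = o + 214*x (a(x, o) = 214*x + o = o + 214*x)
A = 3128 (A = (-2 - 66)*(-46) = -68*(-46) = 3128)
c = 1815 (c = -2682 + 4497 = 1815)
(A + a(-142, 84))/(c + 48558) = (3128 + (84 + 214*(-142)))/(1815 + 48558) = (3128 + (84 - 30388))/50373 = (3128 - 30304)*(1/50373) = -27176*1/50373 = -27176/50373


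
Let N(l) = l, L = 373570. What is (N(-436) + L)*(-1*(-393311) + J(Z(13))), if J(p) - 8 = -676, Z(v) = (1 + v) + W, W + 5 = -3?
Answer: 146508453162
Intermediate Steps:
W = -8 (W = -5 - 3 = -8)
Z(v) = -7 + v (Z(v) = (1 + v) - 8 = -7 + v)
J(p) = -668 (J(p) = 8 - 676 = -668)
(N(-436) + L)*(-1*(-393311) + J(Z(13))) = (-436 + 373570)*(-1*(-393311) - 668) = 373134*(393311 - 668) = 373134*392643 = 146508453162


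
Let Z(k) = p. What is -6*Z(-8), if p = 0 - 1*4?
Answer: 24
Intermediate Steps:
p = -4 (p = 0 - 4 = -4)
Z(k) = -4
-6*Z(-8) = -6*(-4) = 24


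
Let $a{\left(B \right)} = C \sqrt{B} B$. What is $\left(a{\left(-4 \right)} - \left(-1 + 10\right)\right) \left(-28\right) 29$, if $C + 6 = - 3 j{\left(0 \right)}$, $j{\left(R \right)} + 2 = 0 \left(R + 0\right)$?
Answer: $7308$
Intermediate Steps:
$j{\left(R \right)} = -2$ ($j{\left(R \right)} = -2 + 0 \left(R + 0\right) = -2 + 0 R = -2 + 0 = -2$)
$C = 0$ ($C = -6 - -6 = -6 + 6 = 0$)
$a{\left(B \right)} = 0$ ($a{\left(B \right)} = 0 \sqrt{B} B = 0 B = 0$)
$\left(a{\left(-4 \right)} - \left(-1 + 10\right)\right) \left(-28\right) 29 = \left(0 - \left(-1 + 10\right)\right) \left(-28\right) 29 = \left(0 - 9\right) \left(-28\right) 29 = \left(-9\right) \left(-28\right) 29 = 252 \cdot 29 = 7308$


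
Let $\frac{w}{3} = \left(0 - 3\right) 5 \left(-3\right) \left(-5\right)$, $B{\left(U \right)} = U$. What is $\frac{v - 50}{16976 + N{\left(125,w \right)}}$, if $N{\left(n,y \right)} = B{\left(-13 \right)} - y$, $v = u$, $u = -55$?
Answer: $- \frac{105}{17638} \approx -0.0059531$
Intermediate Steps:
$v = -55$
$w = -675$ ($w = 3 \left(0 - 3\right) 5 \left(-3\right) \left(-5\right) = 3 \left(-3\right) 5 \left(-3\right) \left(-5\right) = 3 \left(-15\right) \left(-3\right) \left(-5\right) = 3 \cdot 45 \left(-5\right) = 3 \left(-225\right) = -675$)
$N{\left(n,y \right)} = -13 - y$
$\frac{v - 50}{16976 + N{\left(125,w \right)}} = \frac{-55 - 50}{16976 - -662} = \frac{-55 - 50}{16976 + \left(-13 + 675\right)} = - \frac{105}{16976 + 662} = - \frac{105}{17638}$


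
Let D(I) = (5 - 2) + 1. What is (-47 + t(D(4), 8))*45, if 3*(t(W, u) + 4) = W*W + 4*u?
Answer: -1575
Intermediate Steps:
D(I) = 4 (D(I) = 3 + 1 = 4)
t(W, u) = -4 + W²/3 + 4*u/3 (t(W, u) = -4 + (W*W + 4*u)/3 = -4 + (W² + 4*u)/3 = -4 + (W²/3 + 4*u/3) = -4 + W²/3 + 4*u/3)
(-47 + t(D(4), 8))*45 = (-47 + (-4 + (⅓)*4² + (4/3)*8))*45 = (-47 + (-4 + (⅓)*16 + 32/3))*45 = (-47 + (-4 + 16/3 + 32/3))*45 = (-47 + 12)*45 = -35*45 = -1575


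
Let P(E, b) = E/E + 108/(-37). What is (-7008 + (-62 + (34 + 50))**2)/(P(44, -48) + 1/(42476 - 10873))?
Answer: 1907146241/560944 ≈ 3399.9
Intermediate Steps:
P(E, b) = -71/37 (P(E, b) = 1 + 108*(-1/37) = 1 - 108/37 = -71/37)
(-7008 + (-62 + (34 + 50))**2)/(P(44, -48) + 1/(42476 - 10873)) = (-7008 + (-62 + (34 + 50))**2)/(-71/37 + 1/(42476 - 10873)) = (-7008 + (-62 + 84)**2)/(-71/37 + 1/31603) = (-7008 + 22**2)/(-71/37 + 1/31603) = (-7008 + 484)/(-2243776/1169311) = -6524*(-1169311/2243776) = 1907146241/560944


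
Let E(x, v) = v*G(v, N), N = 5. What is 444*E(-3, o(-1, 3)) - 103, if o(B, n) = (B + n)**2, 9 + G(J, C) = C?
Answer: -7207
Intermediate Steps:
G(J, C) = -9 + C
E(x, v) = -4*v (E(x, v) = v*(-9 + 5) = v*(-4) = -4*v)
444*E(-3, o(-1, 3)) - 103 = 444*(-4*(-1 + 3)**2) - 103 = 444*(-4*2**2) - 103 = 444*(-4*4) - 103 = 444*(-16) - 103 = -7104 - 103 = -7207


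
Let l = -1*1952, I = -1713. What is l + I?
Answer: -3665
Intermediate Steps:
l = -1952
l + I = -1952 - 1713 = -3665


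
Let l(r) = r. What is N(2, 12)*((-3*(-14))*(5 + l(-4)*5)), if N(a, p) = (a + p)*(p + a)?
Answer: -123480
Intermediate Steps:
N(a, p) = (a + p)² (N(a, p) = (a + p)*(a + p) = (a + p)²)
N(2, 12)*((-3*(-14))*(5 + l(-4)*5)) = (2 + 12)²*((-3*(-14))*(5 - 4*5)) = 14²*(42*(5 - 20)) = 196*(42*(-15)) = 196*(-630) = -123480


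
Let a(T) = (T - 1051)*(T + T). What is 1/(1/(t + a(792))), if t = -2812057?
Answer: -3222313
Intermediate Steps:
a(T) = 2*T*(-1051 + T) (a(T) = (-1051 + T)*(2*T) = 2*T*(-1051 + T))
1/(1/(t + a(792))) = 1/(1/(-2812057 + 2*792*(-1051 + 792))) = 1/(1/(-2812057 + 2*792*(-259))) = 1/(1/(-2812057 - 410256)) = 1/(1/(-3222313)) = 1/(-1/3222313) = -3222313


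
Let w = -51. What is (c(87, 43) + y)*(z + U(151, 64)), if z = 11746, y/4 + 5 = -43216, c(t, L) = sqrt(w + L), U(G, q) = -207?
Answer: -1994908476 + 23078*I*sqrt(2) ≈ -1.9949e+9 + 32637.0*I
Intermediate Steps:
c(t, L) = sqrt(-51 + L)
y = -172884 (y = -20 + 4*(-43216) = -20 - 172864 = -172884)
(c(87, 43) + y)*(z + U(151, 64)) = (sqrt(-51 + 43) - 172884)*(11746 - 207) = (sqrt(-8) - 172884)*11539 = (2*I*sqrt(2) - 172884)*11539 = (-172884 + 2*I*sqrt(2))*11539 = -1994908476 + 23078*I*sqrt(2)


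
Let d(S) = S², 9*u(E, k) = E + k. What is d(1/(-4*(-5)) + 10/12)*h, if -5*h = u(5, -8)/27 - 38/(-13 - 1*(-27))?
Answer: 2171357/5103000 ≈ 0.42551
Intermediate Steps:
u(E, k) = E/9 + k/9 (u(E, k) = (E + k)/9 = E/9 + k/9)
h = 1546/2835 (h = -(((⅑)*5 + (⅑)*(-8))/27 - 38/(-13 - 1*(-27)))/5 = -((5/9 - 8/9)*(1/27) - 38/(-13 + 27))/5 = -(-⅓*1/27 - 38/14)/5 = -(-1/81 - 38*1/14)/5 = -(-1/81 - 19/7)/5 = -⅕*(-1546/567) = 1546/2835 ≈ 0.54533)
d(1/(-4*(-5)) + 10/12)*h = (1/(-4*(-5)) + 10/12)²*(1546/2835) = (-¼*(-⅕) + 10*(1/12))²*(1546/2835) = (1/20 + ⅚)²*(1546/2835) = (53/60)²*(1546/2835) = (2809/3600)*(1546/2835) = 2171357/5103000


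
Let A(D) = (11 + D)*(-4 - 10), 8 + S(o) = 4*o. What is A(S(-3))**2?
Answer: 15876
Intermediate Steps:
S(o) = -8 + 4*o
A(D) = -154 - 14*D (A(D) = (11 + D)*(-14) = -154 - 14*D)
A(S(-3))**2 = (-154 - 14*(-8 + 4*(-3)))**2 = (-154 - 14*(-8 - 12))**2 = (-154 - 14*(-20))**2 = (-154 + 280)**2 = 126**2 = 15876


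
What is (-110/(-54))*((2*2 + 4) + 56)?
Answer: 3520/27 ≈ 130.37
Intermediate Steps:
(-110/(-54))*((2*2 + 4) + 56) = (-110*(-1/54))*((4 + 4) + 56) = 55*(8 + 56)/27 = (55/27)*64 = 3520/27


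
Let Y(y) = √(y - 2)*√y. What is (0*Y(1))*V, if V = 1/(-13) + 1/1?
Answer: 0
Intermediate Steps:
V = 12/13 (V = 1*(-1/13) + 1*1 = -1/13 + 1 = 12/13 ≈ 0.92308)
Y(y) = √y*√(-2 + y) (Y(y) = √(-2 + y)*√y = √y*√(-2 + y))
(0*Y(1))*V = (0*(√1*√(-2 + 1)))*(12/13) = (0*(1*√(-1)))*(12/13) = (0*(1*I))*(12/13) = (0*I)*(12/13) = 0*(12/13) = 0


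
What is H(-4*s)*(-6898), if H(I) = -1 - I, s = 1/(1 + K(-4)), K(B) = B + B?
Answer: 75878/7 ≈ 10840.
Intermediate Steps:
K(B) = 2*B
s = -⅐ (s = 1/(1 + 2*(-4)) = 1/(1 - 8) = 1/(-7) = -⅐ ≈ -0.14286)
H(-4*s)*(-6898) = (-1 - (-4)*(-1)/7)*(-6898) = (-1 - 1*4/7)*(-6898) = (-1 - 4/7)*(-6898) = -11/7*(-6898) = 75878/7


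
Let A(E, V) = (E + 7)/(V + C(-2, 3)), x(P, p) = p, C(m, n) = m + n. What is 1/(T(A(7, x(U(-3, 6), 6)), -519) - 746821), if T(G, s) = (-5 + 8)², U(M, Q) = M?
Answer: -1/746812 ≈ -1.3390e-6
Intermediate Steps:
A(E, V) = (7 + E)/(1 + V) (A(E, V) = (E + 7)/(V + (-2 + 3)) = (7 + E)/(V + 1) = (7 + E)/(1 + V))
T(G, s) = 9 (T(G, s) = 3² = 9)
1/(T(A(7, x(U(-3, 6), 6)), -519) - 746821) = 1/(9 - 746821) = 1/(-746812) = -1/746812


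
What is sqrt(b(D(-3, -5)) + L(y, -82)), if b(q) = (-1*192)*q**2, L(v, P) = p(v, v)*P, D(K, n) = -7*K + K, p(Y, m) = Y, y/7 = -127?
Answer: sqrt(10690) ≈ 103.39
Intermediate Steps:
y = -889 (y = 7*(-127) = -889)
D(K, n) = -6*K
L(v, P) = P*v (L(v, P) = v*P = P*v)
b(q) = -192*q**2
sqrt(b(D(-3, -5)) + L(y, -82)) = sqrt(-192*(-6*(-3))**2 - 82*(-889)) = sqrt(-192*18**2 + 72898) = sqrt(-192*324 + 72898) = sqrt(-62208 + 72898) = sqrt(10690)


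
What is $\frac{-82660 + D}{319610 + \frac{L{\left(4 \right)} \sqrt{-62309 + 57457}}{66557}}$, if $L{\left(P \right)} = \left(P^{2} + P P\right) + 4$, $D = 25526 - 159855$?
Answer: $- \frac{153608609682749789105}{226255007123422580546} + \frac{259958463714 i \sqrt{1213}}{113127503561711290273} \approx -0.67892 + 8.0032 \cdot 10^{-8} i$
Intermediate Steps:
$D = -134329$ ($D = 25526 - 159855 = -134329$)
$L{\left(P \right)} = 4 + 2 P^{2}$ ($L{\left(P \right)} = \left(P^{2} + P^{2}\right) + 4 = 2 P^{2} + 4 = 4 + 2 P^{2}$)
$\frac{-82660 + D}{319610 + \frac{L{\left(4 \right)} \sqrt{-62309 + 57457}}{66557}} = \frac{-82660 - 134329}{319610 + \frac{\left(4 + 2 \cdot 4^{2}\right) \sqrt{-62309 + 57457}}{66557}} = - \frac{216989}{319610 + \left(4 + 2 \cdot 16\right) \sqrt{-4852} \cdot \frac{1}{66557}} = - \frac{216989}{319610 + \left(4 + 32\right) 2 i \sqrt{1213} \cdot \frac{1}{66557}} = - \frac{216989}{319610 + 36 \cdot 2 i \sqrt{1213} \cdot \frac{1}{66557}} = - \frac{216989}{319610 + 72 i \sqrt{1213} \cdot \frac{1}{66557}} = - \frac{216989}{319610 + \frac{72 i \sqrt{1213}}{66557}}$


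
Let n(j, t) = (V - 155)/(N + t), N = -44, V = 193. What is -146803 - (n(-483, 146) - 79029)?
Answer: -3456493/51 ≈ -67774.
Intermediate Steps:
n(j, t) = 38/(-44 + t) (n(j, t) = (193 - 155)/(-44 + t) = 38/(-44 + t))
-146803 - (n(-483, 146) - 79029) = -146803 - (38/(-44 + 146) - 79029) = -146803 - (38/102 - 79029) = -146803 - (38*(1/102) - 79029) = -146803 - (19/51 - 79029) = -146803 - 1*(-4030460/51) = -146803 + 4030460/51 = -3456493/51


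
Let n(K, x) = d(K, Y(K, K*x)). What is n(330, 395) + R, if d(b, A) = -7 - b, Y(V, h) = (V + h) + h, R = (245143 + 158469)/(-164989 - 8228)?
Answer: -5343431/15747 ≈ -339.33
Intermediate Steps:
R = -36692/15747 (R = 403612/(-173217) = 403612*(-1/173217) = -36692/15747 ≈ -2.3301)
Y(V, h) = V + 2*h
n(K, x) = -7 - K
n(330, 395) + R = (-7 - 1*330) - 36692/15747 = (-7 - 330) - 36692/15747 = -337 - 36692/15747 = -5343431/15747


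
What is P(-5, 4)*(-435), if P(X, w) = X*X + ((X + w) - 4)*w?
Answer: -2175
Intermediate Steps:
P(X, w) = X**2 + w*(-4 + X + w) (P(X, w) = X**2 + (-4 + X + w)*w = X**2 + w*(-4 + X + w))
P(-5, 4)*(-435) = ((-5)**2 + 4**2 - 4*4 - 5*4)*(-435) = (25 + 16 - 16 - 20)*(-435) = 5*(-435) = -2175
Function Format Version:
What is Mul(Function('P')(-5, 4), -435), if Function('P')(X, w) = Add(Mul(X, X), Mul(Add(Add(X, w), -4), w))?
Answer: -2175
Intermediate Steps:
Function('P')(X, w) = Add(Pow(X, 2), Mul(w, Add(-4, X, w))) (Function('P')(X, w) = Add(Pow(X, 2), Mul(Add(-4, X, w), w)) = Add(Pow(X, 2), Mul(w, Add(-4, X, w))))
Mul(Function('P')(-5, 4), -435) = Mul(Add(Pow(-5, 2), Pow(4, 2), Mul(-4, 4), Mul(-5, 4)), -435) = Mul(Add(25, 16, -16, -20), -435) = Mul(5, -435) = -2175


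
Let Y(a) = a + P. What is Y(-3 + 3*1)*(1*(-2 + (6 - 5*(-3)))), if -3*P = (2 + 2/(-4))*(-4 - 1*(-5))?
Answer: -19/2 ≈ -9.5000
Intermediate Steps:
P = -½ (P = -(2 + 2/(-4))*(-4 - 1*(-5))/3 = -(2 + 2*(-¼))*(-4 + 5)/3 = -(2 - ½)/3 = -1/2 = -⅓*3/2 = -½ ≈ -0.50000)
Y(a) = -½ + a (Y(a) = a - ½ = -½ + a)
Y(-3 + 3*1)*(1*(-2 + (6 - 5*(-3)))) = (-½ + (-3 + 3*1))*(1*(-2 + (6 - 5*(-3)))) = (-½ + (-3 + 3))*(1*(-2 + (6 + 15))) = (-½ + 0)*(1*(-2 + 21)) = -19/2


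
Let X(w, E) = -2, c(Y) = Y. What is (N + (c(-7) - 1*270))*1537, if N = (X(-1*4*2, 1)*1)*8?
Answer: -450341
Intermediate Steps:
N = -16 (N = -2*1*8 = -2*8 = -16)
(N + (c(-7) - 1*270))*1537 = (-16 + (-7 - 1*270))*1537 = (-16 + (-7 - 270))*1537 = (-16 - 277)*1537 = -293*1537 = -450341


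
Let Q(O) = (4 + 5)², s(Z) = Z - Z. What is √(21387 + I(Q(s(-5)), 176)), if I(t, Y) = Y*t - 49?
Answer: 37*√26 ≈ 188.66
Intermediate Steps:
s(Z) = 0
Q(O) = 81 (Q(O) = 9² = 81)
I(t, Y) = -49 + Y*t
√(21387 + I(Q(s(-5)), 176)) = √(21387 + (-49 + 176*81)) = √(21387 + (-49 + 14256)) = √(21387 + 14207) = √35594 = 37*√26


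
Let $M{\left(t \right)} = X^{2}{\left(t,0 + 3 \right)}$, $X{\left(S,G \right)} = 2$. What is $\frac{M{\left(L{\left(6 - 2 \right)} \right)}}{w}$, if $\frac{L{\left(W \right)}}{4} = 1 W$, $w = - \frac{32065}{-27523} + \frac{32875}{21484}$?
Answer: $\frac{2365216528}{1593703085} \approx 1.4841$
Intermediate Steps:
$w = \frac{1593703085}{591304132}$ ($w = \left(-32065\right) \left(- \frac{1}{27523}\right) + 32875 \cdot \frac{1}{21484} = \frac{32065}{27523} + \frac{32875}{21484} = \frac{1593703085}{591304132} \approx 2.6952$)
$L{\left(W \right)} = 4 W$ ($L{\left(W \right)} = 4 \cdot 1 W = 4 W$)
$M{\left(t \right)} = 4$ ($M{\left(t \right)} = 2^{2} = 4$)
$\frac{M{\left(L{\left(6 - 2 \right)} \right)}}{w} = \frac{4}{\frac{1593703085}{591304132}} = 4 \cdot \frac{591304132}{1593703085} = \frac{2365216528}{1593703085}$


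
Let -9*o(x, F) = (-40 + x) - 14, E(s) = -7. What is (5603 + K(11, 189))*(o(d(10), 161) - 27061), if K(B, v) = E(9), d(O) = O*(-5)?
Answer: -1362318220/9 ≈ -1.5137e+8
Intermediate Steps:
d(O) = -5*O
K(B, v) = -7
o(x, F) = 6 - x/9 (o(x, F) = -((-40 + x) - 14)/9 = -(-54 + x)/9 = 6 - x/9)
(5603 + K(11, 189))*(o(d(10), 161) - 27061) = (5603 - 7)*((6 - (-5)*10/9) - 27061) = 5596*((6 - ⅑*(-50)) - 27061) = 5596*((6 + 50/9) - 27061) = 5596*(104/9 - 27061) = 5596*(-243445/9) = -1362318220/9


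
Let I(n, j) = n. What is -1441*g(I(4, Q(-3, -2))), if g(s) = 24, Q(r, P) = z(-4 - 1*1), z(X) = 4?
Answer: -34584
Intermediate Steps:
Q(r, P) = 4
-1441*g(I(4, Q(-3, -2))) = -1441*24 = -34584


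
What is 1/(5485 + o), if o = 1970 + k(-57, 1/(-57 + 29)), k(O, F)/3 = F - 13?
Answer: 28/207645 ≈ 0.00013485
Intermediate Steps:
k(O, F) = -39 + 3*F (k(O, F) = 3*(F - 13) = 3*(-13 + F) = -39 + 3*F)
o = 54065/28 (o = 1970 + (-39 + 3/(-57 + 29)) = 1970 + (-39 + 3/(-28)) = 1970 + (-39 + 3*(-1/28)) = 1970 + (-39 - 3/28) = 1970 - 1095/28 = 54065/28 ≈ 1930.9)
1/(5485 + o) = 1/(5485 + 54065/28) = 1/(207645/28) = 28/207645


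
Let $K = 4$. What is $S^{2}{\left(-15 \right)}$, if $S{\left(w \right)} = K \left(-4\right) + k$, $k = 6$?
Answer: $100$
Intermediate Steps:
$S{\left(w \right)} = -10$ ($S{\left(w \right)} = 4 \left(-4\right) + 6 = -16 + 6 = -10$)
$S^{2}{\left(-15 \right)} = \left(-10\right)^{2} = 100$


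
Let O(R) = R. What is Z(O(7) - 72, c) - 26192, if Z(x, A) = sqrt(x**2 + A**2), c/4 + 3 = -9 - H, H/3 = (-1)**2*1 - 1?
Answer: -26192 + sqrt(6529) ≈ -26111.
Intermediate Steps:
H = 0 (H = 3*((-1)**2*1 - 1) = 3*(1*1 - 1) = 3*(1 - 1) = 3*0 = 0)
c = -48 (c = -12 + 4*(-9 - 1*0) = -12 + 4*(-9 + 0) = -12 + 4*(-9) = -12 - 36 = -48)
Z(x, A) = sqrt(A**2 + x**2)
Z(O(7) - 72, c) - 26192 = sqrt((-48)**2 + (7 - 72)**2) - 26192 = sqrt(2304 + (-65)**2) - 26192 = sqrt(2304 + 4225) - 26192 = sqrt(6529) - 26192 = -26192 + sqrt(6529)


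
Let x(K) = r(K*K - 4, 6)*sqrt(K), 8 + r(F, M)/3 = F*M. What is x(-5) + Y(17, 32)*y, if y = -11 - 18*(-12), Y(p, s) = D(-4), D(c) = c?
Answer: -820 + 354*I*sqrt(5) ≈ -820.0 + 791.57*I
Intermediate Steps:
Y(p, s) = -4
r(F, M) = -24 + 3*F*M (r(F, M) = -24 + 3*(F*M) = -24 + 3*F*M)
x(K) = sqrt(K)*(-96 + 18*K**2) (x(K) = (-24 + 3*(K*K - 4)*6)*sqrt(K) = (-24 + 3*(K**2 - 4)*6)*sqrt(K) = (-24 + 3*(-4 + K**2)*6)*sqrt(K) = (-24 + (-72 + 18*K**2))*sqrt(K) = (-96 + 18*K**2)*sqrt(K) = sqrt(K)*(-96 + 18*K**2))
y = 205 (y = -11 + 216 = 205)
x(-5) + Y(17, 32)*y = sqrt(-5)*(-96 + 18*(-5)**2) - 4*205 = (I*sqrt(5))*(-96 + 18*25) - 820 = (I*sqrt(5))*(-96 + 450) - 820 = (I*sqrt(5))*354 - 820 = 354*I*sqrt(5) - 820 = -820 + 354*I*sqrt(5)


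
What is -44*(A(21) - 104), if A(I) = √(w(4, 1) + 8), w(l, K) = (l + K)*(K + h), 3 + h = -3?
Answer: 4576 - 44*I*√17 ≈ 4576.0 - 181.42*I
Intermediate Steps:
h = -6 (h = -3 - 3 = -6)
w(l, K) = (-6 + K)*(K + l) (w(l, K) = (l + K)*(K - 6) = (K + l)*(-6 + K) = (-6 + K)*(K + l))
A(I) = I*√17 (A(I) = √((1² - 6*1 - 6*4 + 1*4) + 8) = √((1 - 6 - 24 + 4) + 8) = √(-25 + 8) = √(-17) = I*√17)
-44*(A(21) - 104) = -44*(I*√17 - 104) = -44*(-104 + I*√17) = 4576 - 44*I*√17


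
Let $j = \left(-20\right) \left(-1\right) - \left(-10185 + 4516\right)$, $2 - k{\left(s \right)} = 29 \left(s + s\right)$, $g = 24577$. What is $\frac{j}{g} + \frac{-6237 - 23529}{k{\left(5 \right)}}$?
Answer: $\frac{122199569}{1179696} \approx 103.59$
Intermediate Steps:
$k{\left(s \right)} = 2 - 58 s$ ($k{\left(s \right)} = 2 - 29 \left(s + s\right) = 2 - 29 \cdot 2 s = 2 - 58 s$)
$j = 5689$ ($j = 20 - -5669 = 20 + 5669 = 5689$)
$\frac{j}{g} + \frac{-6237 - 23529}{k{\left(5 \right)}} = \frac{5689}{24577} + \frac{-6237 - 23529}{2 - 290} = 5689 \cdot \frac{1}{24577} + \frac{-6237 - 23529}{2 - 290} = \frac{5689}{24577} - \frac{29766}{-288} = \frac{5689}{24577} - - \frac{4961}{48} = \frac{5689}{24577} + \frac{4961}{48} = \frac{122199569}{1179696}$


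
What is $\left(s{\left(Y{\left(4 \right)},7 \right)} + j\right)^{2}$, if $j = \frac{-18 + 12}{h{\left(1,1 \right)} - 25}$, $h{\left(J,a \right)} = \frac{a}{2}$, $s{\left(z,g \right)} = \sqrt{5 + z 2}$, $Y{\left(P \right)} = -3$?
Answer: $- \frac{2257}{2401} + \frac{24 i}{49} \approx -0.94003 + 0.4898 i$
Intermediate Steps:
$s{\left(z,g \right)} = \sqrt{5 + 2 z}$
$h{\left(J,a \right)} = \frac{a}{2}$ ($h{\left(J,a \right)} = a \frac{1}{2} = \frac{a}{2}$)
$j = \frac{12}{49}$ ($j = \frac{-18 + 12}{\frac{1}{2} \cdot 1 - 25} = - \frac{6}{\frac{1}{2} - 25} = - \frac{6}{- \frac{49}{2}} = \left(-6\right) \left(- \frac{2}{49}\right) = \frac{12}{49} \approx 0.2449$)
$\left(s{\left(Y{\left(4 \right)},7 \right)} + j\right)^{2} = \left(\sqrt{5 + 2 \left(-3\right)} + \frac{12}{49}\right)^{2} = \left(\sqrt{5 - 6} + \frac{12}{49}\right)^{2} = \left(\sqrt{-1} + \frac{12}{49}\right)^{2} = \left(i + \frac{12}{49}\right)^{2} = \left(\frac{12}{49} + i\right)^{2}$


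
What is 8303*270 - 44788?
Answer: 2197022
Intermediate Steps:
8303*270 - 44788 = 2241810 - 44788 = 2197022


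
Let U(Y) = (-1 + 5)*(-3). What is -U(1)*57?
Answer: 684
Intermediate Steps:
U(Y) = -12 (U(Y) = 4*(-3) = -12)
-U(1)*57 = -(-12)*57 = -1*(-684) = 684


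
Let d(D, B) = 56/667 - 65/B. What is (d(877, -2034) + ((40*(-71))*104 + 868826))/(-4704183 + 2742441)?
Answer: -778008863207/2661452213076 ≈ -0.29233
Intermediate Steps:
d(D, B) = 56/667 - 65/B (d(D, B) = 56*(1/667) - 65/B = 56/667 - 65/B)
(d(877, -2034) + ((40*(-71))*104 + 868826))/(-4704183 + 2742441) = ((56/667 - 65/(-2034)) + ((40*(-71))*104 + 868826))/(-4704183 + 2742441) = ((56/667 - 65*(-1/2034)) + (-2840*104 + 868826))/(-1961742) = ((56/667 + 65/2034) + (-295360 + 868826))*(-1/1961742) = (157259/1356678 + 573466)*(-1/1961742) = (778008863207/1356678)*(-1/1961742) = -778008863207/2661452213076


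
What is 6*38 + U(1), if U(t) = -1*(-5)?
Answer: 233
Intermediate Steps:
U(t) = 5
6*38 + U(1) = 6*38 + 5 = 228 + 5 = 233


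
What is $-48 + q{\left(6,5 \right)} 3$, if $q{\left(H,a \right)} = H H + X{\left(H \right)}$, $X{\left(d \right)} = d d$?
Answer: $168$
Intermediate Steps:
$X{\left(d \right)} = d^{2}$
$q{\left(H,a \right)} = 2 H^{2}$ ($q{\left(H,a \right)} = H H + H^{2} = H^{2} + H^{2} = 2 H^{2}$)
$-48 + q{\left(6,5 \right)} 3 = -48 + 2 \cdot 6^{2} \cdot 3 = -48 + 2 \cdot 36 \cdot 3 = -48 + 72 \cdot 3 = -48 + 216 = 168$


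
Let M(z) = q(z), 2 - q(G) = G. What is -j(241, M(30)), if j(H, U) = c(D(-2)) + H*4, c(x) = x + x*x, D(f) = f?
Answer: -966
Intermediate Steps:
q(G) = 2 - G
M(z) = 2 - z
c(x) = x + x²
j(H, U) = 2 + 4*H (j(H, U) = -2*(1 - 2) + H*4 = -2*(-1) + 4*H = 2 + 4*H)
-j(241, M(30)) = -(2 + 4*241) = -(2 + 964) = -1*966 = -966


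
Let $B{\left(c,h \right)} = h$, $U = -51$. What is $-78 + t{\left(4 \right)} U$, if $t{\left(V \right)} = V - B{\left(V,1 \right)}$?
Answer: $-231$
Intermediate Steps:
$t{\left(V \right)} = -1 + V$ ($t{\left(V \right)} = V - 1 = -1 + V$)
$-78 + t{\left(4 \right)} U = -78 + \left(-1 + 4\right) \left(-51\right) = -78 + 3 \left(-51\right) = -78 - 153 = -231$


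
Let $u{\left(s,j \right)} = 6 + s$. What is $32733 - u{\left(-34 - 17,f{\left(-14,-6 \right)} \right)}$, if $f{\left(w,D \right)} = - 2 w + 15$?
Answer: $32778$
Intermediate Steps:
$f{\left(w,D \right)} = 15 - 2 w$
$32733 - u{\left(-34 - 17,f{\left(-14,-6 \right)} \right)} = 32733 - \left(6 - 51\right) = 32733 - -45 = 32733 + 45 = 32778$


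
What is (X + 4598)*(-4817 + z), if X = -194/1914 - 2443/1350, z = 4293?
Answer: -518578102046/215325 ≈ -2.4084e+6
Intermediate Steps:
X = -822967/430650 (X = -194*1/1914 - 2443*1/1350 = -97/957 - 2443/1350 = -822967/430650 ≈ -1.9110)
(X + 4598)*(-4817 + z) = (-822967/430650 + 4598)*(-4817 + 4293) = (1979305733/430650)*(-524) = -518578102046/215325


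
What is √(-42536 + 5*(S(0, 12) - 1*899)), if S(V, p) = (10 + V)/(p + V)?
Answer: I*√1692966/6 ≈ 216.86*I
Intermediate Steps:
S(V, p) = (10 + V)/(V + p)
√(-42536 + 5*(S(0, 12) - 1*899)) = √(-42536 + 5*((10 + 0)/(0 + 12) - 1*899)) = √(-42536 + 5*(10/12 - 899)) = √(-42536 + 5*((1/12)*10 - 899)) = √(-42536 + 5*(⅚ - 899)) = √(-42536 + 5*(-5389/6)) = √(-42536 - 26945/6) = √(-282161/6) = I*√1692966/6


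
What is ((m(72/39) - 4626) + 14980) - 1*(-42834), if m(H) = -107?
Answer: 53081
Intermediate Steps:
((m(72/39) - 4626) + 14980) - 1*(-42834) = ((-107 - 4626) + 14980) - 1*(-42834) = (-4733 + 14980) + 42834 = 10247 + 42834 = 53081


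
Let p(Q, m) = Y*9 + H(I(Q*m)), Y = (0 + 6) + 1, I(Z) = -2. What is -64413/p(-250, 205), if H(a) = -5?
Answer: -64413/58 ≈ -1110.6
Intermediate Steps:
Y = 7 (Y = 6 + 1 = 7)
p(Q, m) = 58 (p(Q, m) = 7*9 - 5 = 63 - 5 = 58)
-64413/p(-250, 205) = -64413/58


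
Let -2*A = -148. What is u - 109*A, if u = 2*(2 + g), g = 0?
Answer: -8062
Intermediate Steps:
A = 74 (A = -1/2*(-148) = 74)
u = 4 (u = 2*(2 + 0) = 2*2 = 4)
u - 109*A = 4 - 109*74 = 4 - 8066 = -8062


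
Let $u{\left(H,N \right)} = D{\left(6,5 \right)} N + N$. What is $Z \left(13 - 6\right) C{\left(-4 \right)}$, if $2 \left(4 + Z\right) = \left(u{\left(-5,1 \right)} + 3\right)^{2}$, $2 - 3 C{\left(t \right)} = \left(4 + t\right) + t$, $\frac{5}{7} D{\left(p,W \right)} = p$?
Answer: $\frac{25508}{25} \approx 1020.3$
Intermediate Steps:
$D{\left(p,W \right)} = \frac{7 p}{5}$
$C{\left(t \right)} = - \frac{2}{3} - \frac{2 t}{3}$ ($C{\left(t \right)} = \frac{2}{3} - \frac{\left(4 + t\right) + t}{3} = \frac{2}{3} - \frac{4 + 2 t}{3} = \frac{2}{3} - \left(\frac{4}{3} + \frac{2 t}{3}\right) = - \frac{2}{3} - \frac{2 t}{3}$)
$u{\left(H,N \right)} = \frac{47 N}{5}$ ($u{\left(H,N \right)} = \frac{7}{5} \cdot 6 N + N = \frac{42 N}{5} + N = \frac{47 N}{5}$)
$Z = \frac{1822}{25}$ ($Z = -4 + \frac{\left(\frac{47}{5} \cdot 1 + 3\right)^{2}}{2} = -4 + \frac{\left(\frac{47}{5} + 3\right)^{2}}{2} = -4 + \frac{\left(\frac{62}{5}\right)^{2}}{2} = -4 + \frac{1}{2} \cdot \frac{3844}{25} = -4 + \frac{1922}{25} = \frac{1822}{25} \approx 72.88$)
$Z \left(13 - 6\right) C{\left(-4 \right)} = \frac{1822 \left(13 - 6\right) \left(- \frac{2}{3} - - \frac{8}{3}\right)}{25} = \frac{1822 \cdot 7 \left(- \frac{2}{3} + \frac{8}{3}\right)}{25} = \frac{1822 \cdot 7 \cdot 2}{25} = \frac{1822}{25} \cdot 14 = \frac{25508}{25}$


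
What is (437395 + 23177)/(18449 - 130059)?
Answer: -230286/55805 ≈ -4.1266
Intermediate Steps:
(437395 + 23177)/(18449 - 130059) = 460572/(-111610) = 460572*(-1/111610) = -230286/55805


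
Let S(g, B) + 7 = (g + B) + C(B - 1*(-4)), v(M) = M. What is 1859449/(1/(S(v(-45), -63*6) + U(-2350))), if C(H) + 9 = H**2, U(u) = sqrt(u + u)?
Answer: 259275990213 + 18594490*I*sqrt(47) ≈ 2.5928e+11 + 1.2748e+8*I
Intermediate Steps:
U(u) = sqrt(2)*sqrt(u) (U(u) = sqrt(2*u) = sqrt(2)*sqrt(u))
C(H) = -9 + H**2
S(g, B) = -16 + B + g + (4 + B)**2 (S(g, B) = -7 + ((g + B) + (-9 + (B - 1*(-4))**2)) = -7 + ((B + g) + (-9 + (B + 4)**2)) = -7 + ((B + g) + (-9 + (4 + B)**2)) = -7 + (-9 + B + g + (4 + B)**2) = -16 + B + g + (4 + B)**2)
1859449/(1/(S(v(-45), -63*6) + U(-2350))) = 1859449/(1/((-45 + (-63*6)**2 + 9*(-63*6)) + sqrt(2)*sqrt(-2350))) = 1859449/(1/((-45 + (-378)**2 + 9*(-378)) + sqrt(2)*(5*I*sqrt(94)))) = 1859449/(1/((-45 + 142884 - 3402) + 10*I*sqrt(47))) = 1859449/(1/(139437 + 10*I*sqrt(47))) = 1859449*(139437 + 10*I*sqrt(47)) = 259275990213 + 18594490*I*sqrt(47)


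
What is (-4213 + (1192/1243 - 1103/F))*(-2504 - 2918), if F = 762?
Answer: 10819256928013/473583 ≈ 2.2846e+7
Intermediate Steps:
(-4213 + (1192/1243 - 1103/F))*(-2504 - 2918) = (-4213 + (1192/1243 - 1103/762))*(-2504 - 2918) = (-4213 + (1192*(1/1243) - 1103*1/762))*(-5422) = (-4213 + (1192/1243 - 1103/762))*(-5422) = (-4213 - 462725/947166)*(-5422) = -3990873083/947166*(-5422) = 10819256928013/473583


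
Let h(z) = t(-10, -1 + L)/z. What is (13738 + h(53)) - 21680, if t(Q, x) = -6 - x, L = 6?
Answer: -420937/53 ≈ -7942.2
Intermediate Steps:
h(z) = -11/z (h(z) = (-6 - (-1 + 6))/z = (-6 - 1*5)/z = (-6 - 5)/z = -11/z)
(13738 + h(53)) - 21680 = (13738 - 11/53) - 21680 = 728103/53 - 21680 = -420937/53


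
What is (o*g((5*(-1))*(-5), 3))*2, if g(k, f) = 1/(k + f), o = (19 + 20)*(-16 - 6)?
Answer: -429/7 ≈ -61.286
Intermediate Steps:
o = -858 (o = 39*(-22) = -858)
g(k, f) = 1/(f + k)
(o*g((5*(-1))*(-5), 3))*2 = -858/(3 + (5*(-1))*(-5))*2 = -858/(3 - 5*(-5))*2 = -858/(3 + 25)*2 = -858/28*2 = -858*1/28*2 = -429/14*2 = -429/7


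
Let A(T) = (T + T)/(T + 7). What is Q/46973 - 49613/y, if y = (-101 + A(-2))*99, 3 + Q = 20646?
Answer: 12692578658/2367016443 ≈ 5.3623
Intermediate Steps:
Q = 20643 (Q = -3 + 20646 = 20643)
A(T) = 2*T/(7 + T) (A(T) = (2*T)/(7 + T) = 2*T/(7 + T))
y = -50391/5 (y = (-101 + 2*(-2)/(7 - 2))*99 = (-101 + 2*(-2)/5)*99 = (-101 + 2*(-2)*(⅕))*99 = (-101 - ⅘)*99 = -509/5*99 = -50391/5 ≈ -10078.)
Q/46973 - 49613/y = 20643/46973 - 49613/(-50391/5) = 20643*(1/46973) - 49613*(-5/50391) = 20643/46973 + 248065/50391 = 12692578658/2367016443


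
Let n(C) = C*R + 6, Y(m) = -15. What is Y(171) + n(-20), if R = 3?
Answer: -69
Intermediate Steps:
n(C) = 6 + 3*C (n(C) = C*3 + 6 = 3*C + 6 = 6 + 3*C)
Y(171) + n(-20) = -15 + (6 + 3*(-20)) = -15 + (6 - 60) = -15 - 54 = -69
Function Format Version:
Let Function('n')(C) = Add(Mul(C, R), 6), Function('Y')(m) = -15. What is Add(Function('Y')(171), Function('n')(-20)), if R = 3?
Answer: -69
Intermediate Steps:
Function('n')(C) = Add(6, Mul(3, C)) (Function('n')(C) = Add(Mul(C, 3), 6) = Add(Mul(3, C), 6) = Add(6, Mul(3, C)))
Add(Function('Y')(171), Function('n')(-20)) = Add(-15, Add(6, Mul(3, -20))) = Add(-15, Add(6, -60)) = Add(-15, -54) = -69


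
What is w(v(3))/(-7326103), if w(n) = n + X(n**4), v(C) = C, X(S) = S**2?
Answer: -6564/7326103 ≈ -0.00089597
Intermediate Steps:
w(n) = n + n**8 (w(n) = n + (n**4)**2 = n + n**8)
w(v(3))/(-7326103) = (3 + 3**8)/(-7326103) = (3 + 6561)*(-1/7326103) = 6564*(-1/7326103) = -6564/7326103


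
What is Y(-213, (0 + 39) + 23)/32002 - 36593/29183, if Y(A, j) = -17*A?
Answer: -1065377543/933914366 ≈ -1.1408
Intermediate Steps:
Y(-213, (0 + 39) + 23)/32002 - 36593/29183 = -17*(-213)/32002 - 36593/29183 = 3621*(1/32002) - 36593*1/29183 = 3621/32002 - 36593/29183 = -1065377543/933914366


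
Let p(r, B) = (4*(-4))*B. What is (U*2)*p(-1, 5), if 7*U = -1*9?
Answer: 1440/7 ≈ 205.71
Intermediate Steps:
p(r, B) = -16*B
U = -9/7 (U = (-1*9)/7 = (⅐)*(-9) = -9/7 ≈ -1.2857)
(U*2)*p(-1, 5) = (-9/7*2)*(-16*5) = -18/7*(-80) = 1440/7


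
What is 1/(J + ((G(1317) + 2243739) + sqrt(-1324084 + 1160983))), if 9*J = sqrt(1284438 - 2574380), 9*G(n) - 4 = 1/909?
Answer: 8181/(18356032396 + 909*I*sqrt(1289942) + 8181*I*sqrt(163101)) ≈ 4.4568e-7 - 1.0529e-10*I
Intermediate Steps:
G(n) = 3637/8181 (G(n) = 4/9 + (1/9)/909 = 4/9 + (1/9)*(1/909) = 4/9 + 1/8181 = 3637/8181)
J = I*sqrt(1289942)/9 (J = sqrt(1284438 - 2574380)/9 = sqrt(-1289942)/9 = (I*sqrt(1289942))/9 = I*sqrt(1289942)/9 ≈ 126.2*I)
1/(J + ((G(1317) + 2243739) + sqrt(-1324084 + 1160983))) = 1/(I*sqrt(1289942)/9 + ((3637/8181 + 2243739) + sqrt(-1324084 + 1160983))) = 1/(I*sqrt(1289942)/9 + (18356032396/8181 + sqrt(-163101))) = 1/(I*sqrt(1289942)/9 + (18356032396/8181 + I*sqrt(163101))) = 1/(18356032396/8181 + I*sqrt(163101) + I*sqrt(1289942)/9)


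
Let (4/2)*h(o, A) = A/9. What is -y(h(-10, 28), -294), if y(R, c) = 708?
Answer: -708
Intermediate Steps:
h(o, A) = A/18 (h(o, A) = (A/9)/2 = A/18)
-y(h(-10, 28), -294) = -1*708 = -708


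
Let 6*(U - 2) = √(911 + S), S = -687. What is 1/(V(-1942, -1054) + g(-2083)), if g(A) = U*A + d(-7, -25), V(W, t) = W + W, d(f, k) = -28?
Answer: -5193/24593498 + 6249*√14/172154486 ≈ -7.5336e-5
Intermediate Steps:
V(W, t) = 2*W
U = 2 + 2*√14/3 (U = 2 + √(911 - 687)/6 = 2 + √224/6 = 2 + (4*√14)/6 = 2 + 2*√14/3 ≈ 4.4944)
g(A) = -28 + A*(2 + 2*√14/3) (g(A) = (2 + 2*√14/3)*A - 28 = A*(2 + 2*√14/3) - 28 = -28 + A*(2 + 2*√14/3))
1/(V(-1942, -1054) + g(-2083)) = 1/(2*(-1942) + (-28 + (⅔)*(-2083)*(3 + √14))) = 1/(-3884 + (-28 + (-4166 - 4166*√14/3))) = 1/(-3884 + (-4194 - 4166*√14/3)) = 1/(-8078 - 4166*√14/3)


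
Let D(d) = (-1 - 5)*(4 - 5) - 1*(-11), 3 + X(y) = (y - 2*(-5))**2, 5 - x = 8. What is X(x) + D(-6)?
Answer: 63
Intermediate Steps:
x = -3 (x = 5 - 1*8 = 5 - 8 = -3)
X(y) = -3 + (10 + y)**2 (X(y) = -3 + (y - 2*(-5))**2 = -3 + (y + 10)**2 = -3 + (10 + y)**2)
D(d) = 17 (D(d) = -6*(-1) + 11 = 6 + 11 = 17)
X(x) + D(-6) = (-3 + (10 - 3)**2) + 17 = (-3 + 7**2) + 17 = (-3 + 49) + 17 = 46 + 17 = 63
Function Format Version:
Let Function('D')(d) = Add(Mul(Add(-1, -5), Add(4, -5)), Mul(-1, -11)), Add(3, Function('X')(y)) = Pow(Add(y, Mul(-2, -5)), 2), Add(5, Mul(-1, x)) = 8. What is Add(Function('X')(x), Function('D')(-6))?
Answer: 63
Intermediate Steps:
x = -3 (x = Add(5, Mul(-1, 8)) = Add(5, -8) = -3)
Function('X')(y) = Add(-3, Pow(Add(10, y), 2)) (Function('X')(y) = Add(-3, Pow(Add(y, Mul(-2, -5)), 2)) = Add(-3, Pow(Add(y, 10), 2)) = Add(-3, Pow(Add(10, y), 2)))
Function('D')(d) = 17 (Function('D')(d) = Add(Mul(-6, -1), 11) = Add(6, 11) = 17)
Add(Function('X')(x), Function('D')(-6)) = Add(Add(-3, Pow(Add(10, -3), 2)), 17) = Add(Add(-3, Pow(7, 2)), 17) = Add(Add(-3, 49), 17) = Add(46, 17) = 63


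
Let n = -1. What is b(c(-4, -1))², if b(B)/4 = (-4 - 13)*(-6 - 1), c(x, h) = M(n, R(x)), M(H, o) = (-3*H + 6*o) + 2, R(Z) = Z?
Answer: 226576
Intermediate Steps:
M(H, o) = 2 - 3*H + 6*o
c(x, h) = 5 + 6*x (c(x, h) = 2 - 3*(-1) + 6*x = 2 + 3 + 6*x = 5 + 6*x)
b(B) = 476 (b(B) = 4*((-4 - 13)*(-6 - 1)) = 4*(-17*(-7)) = 4*119 = 476)
b(c(-4, -1))² = 476² = 226576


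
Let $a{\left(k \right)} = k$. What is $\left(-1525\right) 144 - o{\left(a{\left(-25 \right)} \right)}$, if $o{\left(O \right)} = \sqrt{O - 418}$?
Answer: $-219600 - i \sqrt{443} \approx -2.196 \cdot 10^{5} - 21.048 i$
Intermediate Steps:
$o{\left(O \right)} = \sqrt{-418 + O}$
$\left(-1525\right) 144 - o{\left(a{\left(-25 \right)} \right)} = \left(-1525\right) 144 - \sqrt{-418 - 25} = -219600 - \sqrt{-443} = -219600 - i \sqrt{443}$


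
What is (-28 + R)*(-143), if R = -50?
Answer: 11154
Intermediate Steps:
(-28 + R)*(-143) = (-28 - 50)*(-143) = -78*(-143) = 11154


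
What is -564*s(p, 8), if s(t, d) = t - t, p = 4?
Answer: 0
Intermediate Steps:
s(t, d) = 0
-564*s(p, 8) = -564*0 = 0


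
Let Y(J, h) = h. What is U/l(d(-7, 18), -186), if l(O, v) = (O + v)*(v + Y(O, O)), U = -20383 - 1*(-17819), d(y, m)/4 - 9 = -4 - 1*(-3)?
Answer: -641/5929 ≈ -0.10811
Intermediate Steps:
d(y, m) = 32 (d(y, m) = 36 + 4*(-4 - 1*(-3)) = 36 + 4*(-4 + 3) = 36 + 4*(-1) = 36 - 4 = 32)
U = -2564 (U = -20383 + 17819 = -2564)
l(O, v) = (O + v)**2 (l(O, v) = (O + v)*(v + O) = (O + v)*(O + v) = (O + v)**2)
U/l(d(-7, 18), -186) = -2564/(32**2 + (-186)**2 + 2*32*(-186)) = -2564/(1024 + 34596 - 11904) = -2564/23716 = -2564*1/23716 = -641/5929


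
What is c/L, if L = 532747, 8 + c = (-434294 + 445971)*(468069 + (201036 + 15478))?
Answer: 7993875683/532747 ≈ 15005.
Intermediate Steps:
c = 7993875683 (c = -8 + (-434294 + 445971)*(468069 + (201036 + 15478)) = -8 + 11677*(468069 + 216514) = -8 + 11677*684583 = -8 + 7993875691 = 7993875683)
c/L = 7993875683/532747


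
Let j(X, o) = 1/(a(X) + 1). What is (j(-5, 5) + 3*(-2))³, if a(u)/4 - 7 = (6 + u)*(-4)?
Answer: -456533/2197 ≈ -207.80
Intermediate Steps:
a(u) = -68 - 16*u (a(u) = 28 + 4*((6 + u)*(-4)) = 28 + 4*(-24 - 4*u) = 28 + (-96 - 16*u) = -68 - 16*u)
j(X, o) = 1/(-67 - 16*X) (j(X, o) = 1/((-68 - 16*X) + 1) = 1/(-67 - 16*X))
(j(-5, 5) + 3*(-2))³ = (-1/(67 + 16*(-5)) + 3*(-2))³ = (-1/(67 - 80) - 6)³ = (-1/(-13) - 6)³ = (-1*(-1/13) - 6)³ = (1/13 - 6)³ = (-77/13)³ = -456533/2197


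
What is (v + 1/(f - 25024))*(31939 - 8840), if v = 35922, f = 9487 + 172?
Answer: 12749297378371/15365 ≈ 8.2976e+8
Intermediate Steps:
f = 9659
(v + 1/(f - 25024))*(31939 - 8840) = (35922 + 1/(9659 - 25024))*(31939 - 8840) = (35922 + 1/(-15365))*23099 = (35922 - 1/15365)*23099 = (551941529/15365)*23099 = 12749297378371/15365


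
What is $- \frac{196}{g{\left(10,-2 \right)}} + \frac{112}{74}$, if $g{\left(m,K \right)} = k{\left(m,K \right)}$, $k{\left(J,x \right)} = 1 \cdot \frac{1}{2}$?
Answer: $- \frac{14448}{37} \approx -390.49$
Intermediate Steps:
$k{\left(J,x \right)} = \frac{1}{2}$ ($k{\left(J,x \right)} = 1 \cdot \frac{1}{2} = \frac{1}{2}$)
$g{\left(m,K \right)} = \frac{1}{2}$
$- \frac{196}{g{\left(10,-2 \right)}} + \frac{112}{74} = - 196 \frac{1}{\frac{1}{2}} + \frac{112}{74} = \left(-196\right) 2 + 112 \cdot \frac{1}{74} = -392 + \frac{56}{37} = - \frac{14448}{37}$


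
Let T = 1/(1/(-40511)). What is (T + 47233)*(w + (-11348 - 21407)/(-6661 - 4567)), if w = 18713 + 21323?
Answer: 1510960952643/5614 ≈ 2.6914e+8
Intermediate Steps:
w = 40036
T = -40511 (T = 1/(-1/40511) = -40511)
(T + 47233)*(w + (-11348 - 21407)/(-6661 - 4567)) = (-40511 + 47233)*(40036 + (-11348 - 21407)/(-6661 - 4567)) = 6722*(40036 - 32755/(-11228)) = 6722*(40036 - 32755*(-1/11228)) = 6722*(40036 + 32755/11228) = 6722*(449556963/11228) = 1510960952643/5614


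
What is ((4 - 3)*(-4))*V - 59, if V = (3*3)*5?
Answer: -239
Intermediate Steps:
V = 45 (V = 9*5 = 45)
((4 - 3)*(-4))*V - 59 = ((4 - 3)*(-4))*45 - 59 = (1*(-4))*45 - 59 = -4*45 - 59 = -180 - 59 = -239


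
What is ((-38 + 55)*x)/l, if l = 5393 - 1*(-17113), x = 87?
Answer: 493/7502 ≈ 0.065716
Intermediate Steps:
l = 22506 (l = 5393 + 17113 = 22506)
((-38 + 55)*x)/l = ((-38 + 55)*87)/22506 = (17*87)*(1/22506) = 1479*(1/22506) = 493/7502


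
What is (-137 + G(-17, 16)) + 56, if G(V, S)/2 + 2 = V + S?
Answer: -87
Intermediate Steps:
G(V, S) = -4 + 2*S + 2*V (G(V, S) = -4 + 2*(V + S) = -4 + 2*(S + V) = -4 + (2*S + 2*V) = -4 + 2*S + 2*V)
(-137 + G(-17, 16)) + 56 = (-137 + (-4 + 2*16 + 2*(-17))) + 56 = (-137 + (-4 + 32 - 34)) + 56 = (-137 - 6) + 56 = -143 + 56 = -87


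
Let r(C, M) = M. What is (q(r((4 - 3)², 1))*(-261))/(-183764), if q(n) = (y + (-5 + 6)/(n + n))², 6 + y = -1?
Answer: 44109/735056 ≈ 0.060008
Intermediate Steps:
y = -7 (y = -6 - 1 = -7)
q(n) = (-7 + 1/(2*n))² (q(n) = (-7 + (-5 + 6)/(n + n))² = (-7 + 1/(2*n))²)
(q(r((4 - 3)², 1))*(-261))/(-183764) = (((¼)*(1 - 14*1)²/1²)*(-261))/(-183764) = (((¼)*1*(1 - 14)²)*(-261))*(-1/183764) = (((¼)*1*(-13)²)*(-261))*(-1/183764) = (((¼)*1*169)*(-261))*(-1/183764) = ((169/4)*(-261))*(-1/183764) = -44109/4*(-1/183764) = 44109/735056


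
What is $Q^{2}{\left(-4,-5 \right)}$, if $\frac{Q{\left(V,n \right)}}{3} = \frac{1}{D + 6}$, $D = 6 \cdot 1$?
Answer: $\frac{1}{16} \approx 0.0625$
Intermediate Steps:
$D = 6$
$Q{\left(V,n \right)} = \frac{1}{4}$ ($Q{\left(V,n \right)} = \frac{3}{6 + 6} = \frac{3}{12} = 3 \cdot \frac{1}{12} = \frac{1}{4}$)
$Q^{2}{\left(-4,-5 \right)} = \left(\frac{1}{4}\right)^{2} = \frac{1}{16}$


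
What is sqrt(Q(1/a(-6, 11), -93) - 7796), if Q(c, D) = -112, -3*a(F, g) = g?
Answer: 2*I*sqrt(1977) ≈ 88.927*I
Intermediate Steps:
a(F, g) = -g/3
sqrt(Q(1/a(-6, 11), -93) - 7796) = sqrt(-112 - 7796) = sqrt(-7908) = 2*I*sqrt(1977)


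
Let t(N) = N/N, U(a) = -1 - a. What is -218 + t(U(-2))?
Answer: -217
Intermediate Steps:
t(N) = 1
-218 + t(U(-2)) = -218 + 1 = -217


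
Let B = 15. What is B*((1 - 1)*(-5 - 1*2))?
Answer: 0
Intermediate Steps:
B*((1 - 1)*(-5 - 1*2)) = 15*((1 - 1)*(-5 - 1*2)) = 15*(0*(-5 - 2)) = 15*(0*(-7)) = 15*0 = 0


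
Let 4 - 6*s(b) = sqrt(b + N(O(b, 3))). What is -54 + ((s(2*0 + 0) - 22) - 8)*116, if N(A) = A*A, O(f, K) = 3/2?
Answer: -10457/3 ≈ -3485.7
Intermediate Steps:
O(f, K) = 3/2 (O(f, K) = 3*(1/2) = 3/2)
N(A) = A**2
s(b) = 2/3 - sqrt(9/4 + b)/6 (s(b) = 2/3 - sqrt(b + (3/2)**2)/6 = 2/3 - sqrt(b + 9/4)/6 = 2/3 - sqrt(9/4 + b)/6)
-54 + ((s(2*0 + 0) - 22) - 8)*116 = -54 + (((2/3 - sqrt(9 + 4*(2*0 + 0))/12) - 22) - 8)*116 = -54 + (((2/3 - sqrt(9 + 4*(0 + 0))/12) - 22) - 8)*116 = -54 + (((2/3 - sqrt(9 + 4*0)/12) - 22) - 8)*116 = -54 + (((2/3 - sqrt(9 + 0)/12) - 22) - 8)*116 = -54 + (((2/3 - sqrt(9)/12) - 22) - 8)*116 = -54 + (((2/3 - 1/12*3) - 22) - 8)*116 = -54 + (((2/3 - 1/4) - 22) - 8)*116 = -54 + ((5/12 - 22) - 8)*116 = -54 + (-259/12 - 8)*116 = -54 - 355/12*116 = -54 - 10295/3 = -10457/3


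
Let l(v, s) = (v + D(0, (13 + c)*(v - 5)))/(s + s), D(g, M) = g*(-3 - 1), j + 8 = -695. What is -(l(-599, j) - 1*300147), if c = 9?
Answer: 422006083/1406 ≈ 3.0015e+5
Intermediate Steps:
j = -703 (j = -8 - 695 = -703)
D(g, M) = -4*g (D(g, M) = g*(-4) = -4*g)
l(v, s) = v/(2*s) (l(v, s) = (v - 4*0)/(s + s) = (v + 0)/((2*s)) = v*(1/(2*s)) = v/(2*s))
-(l(-599, j) - 1*300147) = -((1/2)*(-599)/(-703) - 1*300147) = -((1/2)*(-599)*(-1/703) - 300147) = -(599/1406 - 300147) = -1*(-422006083/1406) = 422006083/1406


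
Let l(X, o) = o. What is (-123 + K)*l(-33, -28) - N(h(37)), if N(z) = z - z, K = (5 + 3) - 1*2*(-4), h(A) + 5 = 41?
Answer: 2996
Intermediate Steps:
h(A) = 36 (h(A) = -5 + 41 = 36)
K = 16 (K = 8 - 2*(-4) = 8 + 8 = 16)
N(z) = 0
(-123 + K)*l(-33, -28) - N(h(37)) = (-123 + 16)*(-28) - 1*0 = -107*(-28) + 0 = 2996 + 0 = 2996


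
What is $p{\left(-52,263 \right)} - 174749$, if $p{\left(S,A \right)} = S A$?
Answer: $-188425$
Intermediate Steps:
$p{\left(S,A \right)} = A S$
$p{\left(-52,263 \right)} - 174749 = 263 \left(-52\right) - 174749 = -13676 - 174749 = -188425$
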